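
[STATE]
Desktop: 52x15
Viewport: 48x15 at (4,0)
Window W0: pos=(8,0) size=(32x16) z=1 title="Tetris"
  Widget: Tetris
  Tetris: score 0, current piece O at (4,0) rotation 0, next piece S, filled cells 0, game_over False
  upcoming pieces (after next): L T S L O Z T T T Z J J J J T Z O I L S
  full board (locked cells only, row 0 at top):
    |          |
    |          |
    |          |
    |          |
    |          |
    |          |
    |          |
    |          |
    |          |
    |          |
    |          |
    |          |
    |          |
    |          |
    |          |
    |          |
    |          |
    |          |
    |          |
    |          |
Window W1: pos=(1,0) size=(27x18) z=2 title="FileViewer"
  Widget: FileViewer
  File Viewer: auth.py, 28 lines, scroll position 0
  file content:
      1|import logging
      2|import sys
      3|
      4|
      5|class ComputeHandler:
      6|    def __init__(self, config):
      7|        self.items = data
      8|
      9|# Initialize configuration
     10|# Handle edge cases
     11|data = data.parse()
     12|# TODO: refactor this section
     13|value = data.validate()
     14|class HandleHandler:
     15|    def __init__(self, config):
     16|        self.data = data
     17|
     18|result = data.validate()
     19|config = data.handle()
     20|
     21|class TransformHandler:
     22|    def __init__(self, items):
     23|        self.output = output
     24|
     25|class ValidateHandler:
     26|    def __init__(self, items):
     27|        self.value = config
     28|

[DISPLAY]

━━━━━━━━━━━━━━━━━━━━━━━┓━━━━━━━━━━━┓            
ileViewer              ┃           ┃            
───────────────────────┨───────────┨            
port logging          ▲┃           ┃            
port sys              █┃           ┃            
                      ░┃           ┃            
                      ░┃           ┃            
ass ComputeHandler:   ░┃           ┃            
  def __init__(self, c░┃           ┃            
      self.items = dat░┃           ┃            
                      ░┃           ┃            
Initialize configurati░┃           ┃            
Handle edge cases     ░┃           ┃            
ta = data.parse()     ░┃           ┃            
TODO: refactor this se░┃           ┃            


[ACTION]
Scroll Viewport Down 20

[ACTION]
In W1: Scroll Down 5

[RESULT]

━━━━━━━━━━━━━━━━━━━━━━━┓━━━━━━━━━━━┓            
ileViewer              ┃           ┃            
───────────────────────┨───────────┨            
  def __init__(self, c▲┃           ┃            
      self.items = dat░┃           ┃            
                      ░┃           ┃            
Initialize configurati░┃           ┃            
Handle edge cases     ░┃           ┃            
ta = data.parse()     █┃           ┃            
TODO: refactor this se░┃           ┃            
lue = data.validate() ░┃           ┃            
ass HandleHandler:    ░┃           ┃            
  def __init__(self, c░┃           ┃            
      self.data = data░┃           ┃            
                      ░┃           ┃            


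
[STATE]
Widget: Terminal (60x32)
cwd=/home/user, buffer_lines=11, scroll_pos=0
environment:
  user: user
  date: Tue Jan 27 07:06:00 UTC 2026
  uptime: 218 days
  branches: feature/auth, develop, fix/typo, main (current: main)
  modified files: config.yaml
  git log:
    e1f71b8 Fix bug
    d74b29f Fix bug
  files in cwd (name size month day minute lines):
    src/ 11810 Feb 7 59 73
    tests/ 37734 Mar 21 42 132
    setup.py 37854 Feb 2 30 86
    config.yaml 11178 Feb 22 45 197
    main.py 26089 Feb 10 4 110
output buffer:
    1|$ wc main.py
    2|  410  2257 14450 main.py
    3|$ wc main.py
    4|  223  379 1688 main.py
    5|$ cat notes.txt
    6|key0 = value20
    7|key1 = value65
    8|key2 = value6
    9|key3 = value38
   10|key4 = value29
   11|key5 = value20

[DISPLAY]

$ wc main.py                                                
  410  2257 14450 main.py                                   
$ wc main.py                                                
  223  379 1688 main.py                                     
$ cat notes.txt                                             
key0 = value20                                              
key1 = value65                                              
key2 = value6                                               
key3 = value38                                              
key4 = value29                                              
key5 = value20                                              
$ █                                                         
                                                            
                                                            
                                                            
                                                            
                                                            
                                                            
                                                            
                                                            
                                                            
                                                            
                                                            
                                                            
                                                            
                                                            
                                                            
                                                            
                                                            
                                                            
                                                            
                                                            


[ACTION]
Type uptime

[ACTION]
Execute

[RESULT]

$ wc main.py                                                
  410  2257 14450 main.py                                   
$ wc main.py                                                
  223  379 1688 main.py                                     
$ cat notes.txt                                             
key0 = value20                                              
key1 = value65                                              
key2 = value6                                               
key3 = value38                                              
key4 = value29                                              
key5 = value20                                              
$ uptime                                                    
 10:00  up 218 days                                         
$ █                                                         
                                                            
                                                            
                                                            
                                                            
                                                            
                                                            
                                                            
                                                            
                                                            
                                                            
                                                            
                                                            
                                                            
                                                            
                                                            
                                                            
                                                            
                                                            


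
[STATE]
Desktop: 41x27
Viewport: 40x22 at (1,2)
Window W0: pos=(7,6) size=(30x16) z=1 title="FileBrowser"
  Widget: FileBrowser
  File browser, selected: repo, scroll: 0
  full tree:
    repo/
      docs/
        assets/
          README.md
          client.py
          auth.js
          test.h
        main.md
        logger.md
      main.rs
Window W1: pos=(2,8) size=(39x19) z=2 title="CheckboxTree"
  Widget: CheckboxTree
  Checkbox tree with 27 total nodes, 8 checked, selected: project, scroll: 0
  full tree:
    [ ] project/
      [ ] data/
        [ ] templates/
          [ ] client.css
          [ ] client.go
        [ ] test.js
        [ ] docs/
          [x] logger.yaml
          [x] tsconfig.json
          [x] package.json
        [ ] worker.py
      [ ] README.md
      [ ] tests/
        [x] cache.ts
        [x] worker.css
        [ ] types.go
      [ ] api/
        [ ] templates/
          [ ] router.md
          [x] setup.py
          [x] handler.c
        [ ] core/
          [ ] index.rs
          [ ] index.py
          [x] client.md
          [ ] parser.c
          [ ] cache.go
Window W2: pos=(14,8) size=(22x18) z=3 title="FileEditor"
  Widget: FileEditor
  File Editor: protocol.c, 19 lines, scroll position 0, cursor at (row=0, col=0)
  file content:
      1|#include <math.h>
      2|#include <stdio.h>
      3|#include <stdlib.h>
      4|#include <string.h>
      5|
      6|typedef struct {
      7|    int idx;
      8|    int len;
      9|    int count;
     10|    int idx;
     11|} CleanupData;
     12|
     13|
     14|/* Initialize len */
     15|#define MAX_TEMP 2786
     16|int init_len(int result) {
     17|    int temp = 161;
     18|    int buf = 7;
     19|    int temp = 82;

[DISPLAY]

                                        
                                        
                                        
                                        
      ┏━━━━━━━━━━━━━━━━━━━━━━━━━━━━┓    
      ┃ FileBrowser                ┃    
 ┏━━━━━━━━━━━┏━━━━━━━━━━━━━━━━━━━━┓━━━━┓
 ┃ CheckboxTr┃ FileEditor         ┃    ┃
 ┠───────────┠────────────────────┨────┨
 ┃>[-] projec┃█include <math.h>  ▲┃    ┃
 ┃   [-] data┃#include <stdio.h> █┃    ┃
 ┃     [ ] te┃#include <stdlib.h>░┃    ┃
 ┃       [ ] ┃#include <string.h>░┃    ┃
 ┃       [ ] ┃                   ░┃    ┃
 ┃     [ ] te┃typedef struct {   ░┃    ┃
 ┃     [x] do┃    int idx;       ░┃    ┃
 ┃       [x] ┃    int len;       ░┃    ┃
 ┃       [x] ┃    int count;     ░┃    ┃
 ┃       [x] ┃    int idx;       ░┃    ┃
 ┃     [ ] wo┃} CleanupData;     ░┃    ┃
 ┃   [ ] READ┃                   ░┃    ┃
 ┃   [-] test┃                   ░┃    ┃


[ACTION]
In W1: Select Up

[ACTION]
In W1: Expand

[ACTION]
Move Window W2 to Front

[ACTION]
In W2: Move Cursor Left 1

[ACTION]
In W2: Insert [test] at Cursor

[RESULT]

                                        
                                        
                                        
                                        
      ┏━━━━━━━━━━━━━━━━━━━━━━━━━━━━┓    
      ┃ FileBrowser                ┃    
 ┏━━━━━━━━━━━┏━━━━━━━━━━━━━━━━━━━━┓━━━━┓
 ┃ CheckboxTr┃ FileEditor         ┃    ┃
 ┠───────────┠────────────────────┨────┨
 ┃>[-] projec┃test█include <math.▲┃    ┃
 ┃   [-] data┃#include <stdio.h> █┃    ┃
 ┃     [ ] te┃#include <stdlib.h>░┃    ┃
 ┃       [ ] ┃#include <string.h>░┃    ┃
 ┃       [ ] ┃                   ░┃    ┃
 ┃     [ ] te┃typedef struct {   ░┃    ┃
 ┃     [x] do┃    int idx;       ░┃    ┃
 ┃       [x] ┃    int len;       ░┃    ┃
 ┃       [x] ┃    int count;     ░┃    ┃
 ┃       [x] ┃    int idx;       ░┃    ┃
 ┃     [ ] wo┃} CleanupData;     ░┃    ┃
 ┃   [ ] READ┃                   ░┃    ┃
 ┃   [-] test┃                   ░┃    ┃


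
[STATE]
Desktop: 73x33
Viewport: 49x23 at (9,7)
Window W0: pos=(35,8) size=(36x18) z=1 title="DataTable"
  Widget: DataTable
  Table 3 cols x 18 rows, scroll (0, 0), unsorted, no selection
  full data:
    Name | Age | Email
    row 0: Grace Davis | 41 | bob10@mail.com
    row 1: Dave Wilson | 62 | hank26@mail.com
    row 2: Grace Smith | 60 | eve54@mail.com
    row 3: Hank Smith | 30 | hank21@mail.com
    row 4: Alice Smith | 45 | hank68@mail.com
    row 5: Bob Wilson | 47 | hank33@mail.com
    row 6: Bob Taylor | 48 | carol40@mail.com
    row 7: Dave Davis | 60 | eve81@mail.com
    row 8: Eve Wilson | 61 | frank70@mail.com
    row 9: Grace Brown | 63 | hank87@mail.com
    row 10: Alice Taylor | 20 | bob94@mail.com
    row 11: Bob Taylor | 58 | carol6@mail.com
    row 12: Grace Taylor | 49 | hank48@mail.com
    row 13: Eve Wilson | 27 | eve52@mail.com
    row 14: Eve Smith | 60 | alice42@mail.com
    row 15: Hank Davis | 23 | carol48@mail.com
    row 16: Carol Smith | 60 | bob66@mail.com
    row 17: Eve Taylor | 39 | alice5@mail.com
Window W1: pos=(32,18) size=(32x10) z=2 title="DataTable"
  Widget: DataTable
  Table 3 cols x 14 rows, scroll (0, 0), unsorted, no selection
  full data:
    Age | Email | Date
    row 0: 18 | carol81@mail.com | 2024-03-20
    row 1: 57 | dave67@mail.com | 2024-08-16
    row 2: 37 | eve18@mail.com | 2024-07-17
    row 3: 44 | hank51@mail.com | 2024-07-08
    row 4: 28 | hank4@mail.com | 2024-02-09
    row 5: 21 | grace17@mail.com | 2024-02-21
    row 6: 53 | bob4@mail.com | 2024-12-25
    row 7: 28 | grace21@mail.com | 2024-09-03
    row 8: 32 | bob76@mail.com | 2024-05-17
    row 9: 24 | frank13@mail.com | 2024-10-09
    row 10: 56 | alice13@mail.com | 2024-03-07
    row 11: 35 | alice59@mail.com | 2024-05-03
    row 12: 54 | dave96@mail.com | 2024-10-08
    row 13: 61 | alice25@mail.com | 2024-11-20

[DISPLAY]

                                                 
                          ┏━━━━━━━━━━━━━━━━━━━━━━
                          ┃ DataTable            
                          ┠──────────────────────
                          ┃Name        │Age│Email
                          ┃────────────┼───┼─────
                          ┃Grace Davis │41 │bob10
                          ┃Dave Wilson │62 │hank2
                          ┃Grace Smith │60 │eve54
                          ┃Hank Smith  │30 │hank2
                          ┃Alice Smith │45 │hank6
                       ┏━━━━━━━━━━━━━━━━━━━━━━━━━
                       ┃ DataTable               
                       ┠─────────────────────────
                       ┃Age│Email           │Date
                       ┃───┼────────────────┼────
                       ┃18 │carol81@mail.com│2024
                       ┃57 │dave67@mail.com │2024
                       ┃37 │eve18@mail.com  │2024
                       ┃44 │hank51@mail.com │2024
                       ┗━━━━━━━━━━━━━━━━━━━━━━━━━
                                                 
                                                 


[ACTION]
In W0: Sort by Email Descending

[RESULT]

                                                 
                          ┏━━━━━━━━━━━━━━━━━━━━━━
                          ┃ DataTable            
                          ┠──────────────────────
                          ┃Name        │Age│Email
                          ┃────────────┼───┼─────
                          ┃Grace Brown │63 │hank8
                          ┃Alice Smith │45 │hank6
                          ┃Grace Taylor│49 │hank4
                          ┃Bob Wilson  │47 │hank3
                          ┃Dave Wilson │62 │hank2
                       ┏━━━━━━━━━━━━━━━━━━━━━━━━━
                       ┃ DataTable               
                       ┠─────────────────────────
                       ┃Age│Email           │Date
                       ┃───┼────────────────┼────
                       ┃18 │carol81@mail.com│2024
                       ┃57 │dave67@mail.com │2024
                       ┃37 │eve18@mail.com  │2024
                       ┃44 │hank51@mail.com │2024
                       ┗━━━━━━━━━━━━━━━━━━━━━━━━━
                                                 
                                                 


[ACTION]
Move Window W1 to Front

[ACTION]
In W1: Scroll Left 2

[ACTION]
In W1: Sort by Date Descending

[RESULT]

                                                 
                          ┏━━━━━━━━━━━━━━━━━━━━━━
                          ┃ DataTable            
                          ┠──────────────────────
                          ┃Name        │Age│Email
                          ┃────────────┼───┼─────
                          ┃Grace Brown │63 │hank8
                          ┃Alice Smith │45 │hank6
                          ┃Grace Taylor│49 │hank4
                          ┃Bob Wilson  │47 │hank3
                          ┃Dave Wilson │62 │hank2
                       ┏━━━━━━━━━━━━━━━━━━━━━━━━━
                       ┃ DataTable               
                       ┠─────────────────────────
                       ┃Age│Email           │Date
                       ┃───┼────────────────┼────
                       ┃53 │bob4@mail.com   │2024
                       ┃61 │alice25@mail.com│2024
                       ┃24 │frank13@mail.com│2024
                       ┃54 │dave96@mail.com │2024
                       ┗━━━━━━━━━━━━━━━━━━━━━━━━━
                                                 
                                                 


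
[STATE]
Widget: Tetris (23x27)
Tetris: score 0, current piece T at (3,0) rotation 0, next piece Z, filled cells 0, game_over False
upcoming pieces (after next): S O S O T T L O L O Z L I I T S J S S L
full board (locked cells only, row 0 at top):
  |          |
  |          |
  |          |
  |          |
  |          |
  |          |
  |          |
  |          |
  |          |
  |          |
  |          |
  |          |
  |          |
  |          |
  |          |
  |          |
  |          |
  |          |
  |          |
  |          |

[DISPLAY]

    ▒     │Next:       
   ▒▒▒    │▓▓          
          │ ▓▓         
          │            
          │            
          │            
          │Score:      
          │0           
          │            
          │            
          │            
          │            
          │            
          │            
          │            
          │            
          │            
          │            
          │            
          │            
          │            
          │            
          │            
          │            
          │            
          │            
          │            


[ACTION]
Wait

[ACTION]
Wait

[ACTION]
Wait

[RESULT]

          │Next:       
          │▓▓          
          │ ▓▓         
    ▒     │            
   ▒▒▒    │            
          │            
          │Score:      
          │0           
          │            
          │            
          │            
          │            
          │            
          │            
          │            
          │            
          │            
          │            
          │            
          │            
          │            
          │            
          │            
          │            
          │            
          │            
          │            


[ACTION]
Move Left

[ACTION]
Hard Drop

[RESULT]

   ▓▓     │Next:       
    ▓▓    │ ░░         
          │░░          
          │            
          │            
          │            
          │Score:      
          │0           
          │            
          │            
          │            
          │            
          │            
          │            
          │            
          │            
          │            
          │            
   ▒      │            
  ▒▒▒     │            
          │            
          │            
          │            
          │            
          │            
          │            
          │            


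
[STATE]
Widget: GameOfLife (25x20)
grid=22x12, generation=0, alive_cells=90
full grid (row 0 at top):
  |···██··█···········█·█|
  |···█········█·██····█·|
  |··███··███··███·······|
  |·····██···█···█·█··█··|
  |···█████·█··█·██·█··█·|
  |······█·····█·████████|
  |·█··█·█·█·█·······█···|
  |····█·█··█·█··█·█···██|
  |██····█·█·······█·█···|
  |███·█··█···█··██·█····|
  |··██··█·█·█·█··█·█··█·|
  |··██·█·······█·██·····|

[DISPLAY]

Gen: 0                   
···██··█···········█·█   
···█········█·██····█·   
··███··███··███·······   
·····██···█···█·█··█··   
···█████·█··█·██·█··█·   
······█·····█·████████   
·█··█·█·█·█·······█···   
····█·█··█·█··█·█···██   
██····█·█·······█·█···   
███·█··█···█··██·█····   
··██··█·█·█·█··█·█··█·   
··██·█·······█·██·····   
                         
                         
                         
                         
                         
                         
                         


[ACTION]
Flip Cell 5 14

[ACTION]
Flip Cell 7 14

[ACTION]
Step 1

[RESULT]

Gen: 1                   
···██···············█·   
·······█····█·██····█·   
··████████·██·········   
··█·······███···█·····   
····█··█···█··█······█   
···█····██·█·███····██   
······█··███···█··█···   
██····█·███········█··   
█·██··█·█·█·····█·····   
█····██·██·█··██·██···   
·····███···███···█····   
··███·········███·····   
                         
                         
                         
                         
                         
                         
                         


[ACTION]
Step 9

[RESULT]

Gen: 10                  
····█······████·······   
█████··········█······   
█··█·········█········   
··█········███········   
····█·················   
█····██···············   
██·····█··············   
█·······█·············   
·██····█··███·········   
··········███····█····   
·█···█·····██·····█···   
·█·█·············██···   
                         
                         
                         
                         
                         
                         
                         


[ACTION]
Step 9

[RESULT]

Gen: 19                  
····█·█···············   
···█··█···██··█·······   
···██·█··███···█······   
···██·····██··██······   
···██·██·····███······   
····█··█·····██·······   
·····██···············   
······················   
············██········   
██··········██········   
··█··············██···   
██···············██···   
                         
                         
                         
                         
                         
                         
                         


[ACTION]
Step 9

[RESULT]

Gen: 28                  
······█····█·█········   
··█···██·█···█········   
·█····█·█····██·······   
·······██·····██······   
█··█···█·█·█··········   
······················   
·███··················   
······················   
············██········   
············██········   
·················██···   
·················██···   
                         
                         
                         
                         
                         
                         
                         


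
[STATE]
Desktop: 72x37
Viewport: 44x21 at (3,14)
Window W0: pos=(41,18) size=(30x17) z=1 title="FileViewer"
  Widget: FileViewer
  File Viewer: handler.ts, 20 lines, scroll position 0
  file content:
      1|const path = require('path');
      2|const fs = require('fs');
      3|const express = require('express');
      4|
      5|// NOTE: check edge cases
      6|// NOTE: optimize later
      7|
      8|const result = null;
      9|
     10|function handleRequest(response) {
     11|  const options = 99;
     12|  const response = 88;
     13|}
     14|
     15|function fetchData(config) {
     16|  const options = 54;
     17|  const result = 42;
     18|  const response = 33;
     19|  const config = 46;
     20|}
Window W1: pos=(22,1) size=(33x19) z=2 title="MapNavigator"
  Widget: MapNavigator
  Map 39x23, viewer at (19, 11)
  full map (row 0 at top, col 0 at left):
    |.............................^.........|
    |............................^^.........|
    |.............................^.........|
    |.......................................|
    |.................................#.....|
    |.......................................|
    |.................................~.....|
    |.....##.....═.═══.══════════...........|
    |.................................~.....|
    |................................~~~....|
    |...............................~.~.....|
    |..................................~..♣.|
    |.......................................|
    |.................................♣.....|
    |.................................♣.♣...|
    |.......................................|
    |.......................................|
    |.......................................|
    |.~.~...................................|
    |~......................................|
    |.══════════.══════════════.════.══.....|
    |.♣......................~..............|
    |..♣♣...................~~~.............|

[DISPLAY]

                   ┃........................
                   ┃........................
                   ┃........................
                   ┃........................
                   ┃........................
                   ┗━━━━━━━━━━━━━━━━━━━━━━━━
                                      ┠─────
                                      ┃const
                                      ┃const
                                      ┃const
                                      ┃     
                                      ┃// NO
                                      ┃// NO
                                      ┃     
                                      ┃const
                                      ┃     
                                      ┃funct
                                      ┃  con
                                      ┃  con
                                      ┃}    
                                      ┗━━━━━


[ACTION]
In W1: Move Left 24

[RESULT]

                   ┃               .........
                   ┃               .........
                   ┃               .........
                   ┃               .........
                   ┃               .~.~.....
                   ┗━━━━━━━━━━━━━━━━━━━━━━━━
                                      ┠─────
                                      ┃const
                                      ┃const
                                      ┃const
                                      ┃     
                                      ┃// NO
                                      ┃// NO
                                      ┃     
                                      ┃const
                                      ┃     
                                      ┃funct
                                      ┃  con
                                      ┃  con
                                      ┃}    
                                      ┗━━━━━


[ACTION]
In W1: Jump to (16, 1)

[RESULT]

                   ┃........................
                   ┃........................
                   ┃........................
                   ┃....##.....═.═══.═══════
                   ┃........................
                   ┗━━━━━━━━━━━━━━━━━━━━━━━━
                                      ┠─────
                                      ┃const
                                      ┃const
                                      ┃const
                                      ┃     
                                      ┃// NO
                                      ┃// NO
                                      ┃     
                                      ┃const
                                      ┃     
                                      ┃funct
                                      ┃  con
                                      ┃  con
                                      ┃}    
                                      ┗━━━━━


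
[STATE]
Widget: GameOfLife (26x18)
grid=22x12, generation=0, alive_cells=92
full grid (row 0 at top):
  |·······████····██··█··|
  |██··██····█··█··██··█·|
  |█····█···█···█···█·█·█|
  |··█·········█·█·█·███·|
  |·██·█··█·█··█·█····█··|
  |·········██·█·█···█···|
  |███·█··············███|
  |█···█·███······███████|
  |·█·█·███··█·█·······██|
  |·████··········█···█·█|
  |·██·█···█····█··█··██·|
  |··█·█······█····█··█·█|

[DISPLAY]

Gen: 0                    
·······████····██··█··    
██··██····█··█··██··█·    
█····█···█···█···█·█·█    
··█·········█·█·█·███·    
·██·█··█·█··█·█····█··    
·········██·█·█···█···    
███·█··············███    
█···█·███······███████    
·█·█·███··█·█·······██    
·████··········█···█·█    
·██·█···█····█··█··██·    
··█·█······█····█··█·█    
                          
                          
                          
                          
                          


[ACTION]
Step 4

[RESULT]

Gen: 4                    
·········███····███···    
██···██·██··█···█··█··    
█·█····██···██·█··██··    
·██·█·█·······███··█··    
····█······█████·███··    
█···········███·······    
█····█···········█····    
█··············██·█···    
··█·██·█·······█······    
█·█·██·██·············    
·█··············██·█··    
······················    
                          
                          
                          
                          
                          


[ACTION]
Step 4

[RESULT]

Gen: 8                    
███·······███···█·····    
█·█···██·····███······    
··█··██···█·█···██··██    
█·█··██······█··█·█·██    
··█··█·███·███···████·    
····██·····█·······█··    
·█··█··█··············    
····██·█··············    
····██··█·············    
···██··██·············    
······················    
······················    
                          
                          
                          
                          
                          


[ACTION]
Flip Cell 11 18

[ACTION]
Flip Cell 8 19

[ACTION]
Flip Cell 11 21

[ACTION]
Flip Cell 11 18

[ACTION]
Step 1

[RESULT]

Gen: 9                    
█·█········█████······    
█·██·███··█··███·█····    
··██········█···██·███    
··███···███··█··█·····    
·█·█···██·██·█···█···█    
···███·█··██·······██·    
···█··················    
···█···██·············    
········█·············    
···███·██·············    
······················    
······················    
                          
                          
                          
                          
                          


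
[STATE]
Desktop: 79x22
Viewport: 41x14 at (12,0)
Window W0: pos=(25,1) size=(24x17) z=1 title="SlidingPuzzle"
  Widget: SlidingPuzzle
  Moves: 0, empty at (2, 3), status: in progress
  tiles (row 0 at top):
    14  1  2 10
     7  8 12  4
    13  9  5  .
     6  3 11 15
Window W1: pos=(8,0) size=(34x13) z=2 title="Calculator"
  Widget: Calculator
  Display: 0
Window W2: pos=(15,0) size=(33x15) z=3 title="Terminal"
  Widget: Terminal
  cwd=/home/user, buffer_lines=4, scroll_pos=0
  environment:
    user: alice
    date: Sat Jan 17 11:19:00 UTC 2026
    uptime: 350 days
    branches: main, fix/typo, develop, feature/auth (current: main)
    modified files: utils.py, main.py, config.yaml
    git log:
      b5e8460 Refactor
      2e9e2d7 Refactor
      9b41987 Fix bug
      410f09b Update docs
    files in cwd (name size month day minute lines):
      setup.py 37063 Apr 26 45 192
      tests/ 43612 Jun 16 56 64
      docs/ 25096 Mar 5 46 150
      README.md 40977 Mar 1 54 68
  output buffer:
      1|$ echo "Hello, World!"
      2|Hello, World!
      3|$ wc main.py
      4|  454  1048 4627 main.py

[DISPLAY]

━━━┏━━━━━━━━━━━━━━━━━━━━━━━━━━━━━━━┓     
lcu┃ Terminal                      ┃┓    
───┠───────────────────────────────┨┃    
   ┃$ echo "Hello, World!"         ┃┨    
─┬─┃Hello, World!                  ┃┃    
 │ ┃$ wc main.py                   ┃┃    
─┼─┃  454  1048 4627 main.py       ┃┃    
 │ ┃$ █                            ┃┃    
─┼─┃                               ┃┃    
 │ ┃                               ┃┃    
─┼─┃                               ┃┃    
 │ ┃                               ┃┃    
━━━┃                               ┃┃    
   ┃                               ┃┃    


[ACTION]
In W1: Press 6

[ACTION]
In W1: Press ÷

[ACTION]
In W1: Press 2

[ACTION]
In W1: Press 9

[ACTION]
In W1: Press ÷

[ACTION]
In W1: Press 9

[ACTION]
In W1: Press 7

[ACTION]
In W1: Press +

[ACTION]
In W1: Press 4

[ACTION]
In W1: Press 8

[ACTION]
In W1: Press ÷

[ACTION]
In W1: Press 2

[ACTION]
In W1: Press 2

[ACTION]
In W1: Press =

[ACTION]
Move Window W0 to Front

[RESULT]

━━━┏━━━━━━━━━━━━━━━━━━━━━━━━━━━━━━━┓     
lcu┃ Terminal┏━━━━━━━━━━━━━━━━━━━━━━┓    
───┠─────────┃ SlidingPuzzle        ┃    
   ┃$ echo "H┠──────────────────────┨    
─┬─┃Hello, Wo┃┌────┬────┬────┬────┐ ┃    
 │ ┃$ wc main┃│ 14 │  1 │  2 │ 10 │ ┃    
─┼─┃  454  10┃├────┼────┼────┼────┤ ┃    
 │ ┃$ █      ┃│  7 │  8 │ 12 │  4 │ ┃    
─┼─┃         ┃├────┼────┼────┼────┤ ┃    
 │ ┃         ┃│ 13 │  9 │  5 │    │ ┃    
─┼─┃         ┃├────┼────┼────┼────┤ ┃    
 │ ┃         ┃│  6 │  3 │ 11 │ 15 │ ┃    
━━━┃         ┃└────┴────┴────┴────┘ ┃    
   ┃         ┃Moves: 0              ┃    


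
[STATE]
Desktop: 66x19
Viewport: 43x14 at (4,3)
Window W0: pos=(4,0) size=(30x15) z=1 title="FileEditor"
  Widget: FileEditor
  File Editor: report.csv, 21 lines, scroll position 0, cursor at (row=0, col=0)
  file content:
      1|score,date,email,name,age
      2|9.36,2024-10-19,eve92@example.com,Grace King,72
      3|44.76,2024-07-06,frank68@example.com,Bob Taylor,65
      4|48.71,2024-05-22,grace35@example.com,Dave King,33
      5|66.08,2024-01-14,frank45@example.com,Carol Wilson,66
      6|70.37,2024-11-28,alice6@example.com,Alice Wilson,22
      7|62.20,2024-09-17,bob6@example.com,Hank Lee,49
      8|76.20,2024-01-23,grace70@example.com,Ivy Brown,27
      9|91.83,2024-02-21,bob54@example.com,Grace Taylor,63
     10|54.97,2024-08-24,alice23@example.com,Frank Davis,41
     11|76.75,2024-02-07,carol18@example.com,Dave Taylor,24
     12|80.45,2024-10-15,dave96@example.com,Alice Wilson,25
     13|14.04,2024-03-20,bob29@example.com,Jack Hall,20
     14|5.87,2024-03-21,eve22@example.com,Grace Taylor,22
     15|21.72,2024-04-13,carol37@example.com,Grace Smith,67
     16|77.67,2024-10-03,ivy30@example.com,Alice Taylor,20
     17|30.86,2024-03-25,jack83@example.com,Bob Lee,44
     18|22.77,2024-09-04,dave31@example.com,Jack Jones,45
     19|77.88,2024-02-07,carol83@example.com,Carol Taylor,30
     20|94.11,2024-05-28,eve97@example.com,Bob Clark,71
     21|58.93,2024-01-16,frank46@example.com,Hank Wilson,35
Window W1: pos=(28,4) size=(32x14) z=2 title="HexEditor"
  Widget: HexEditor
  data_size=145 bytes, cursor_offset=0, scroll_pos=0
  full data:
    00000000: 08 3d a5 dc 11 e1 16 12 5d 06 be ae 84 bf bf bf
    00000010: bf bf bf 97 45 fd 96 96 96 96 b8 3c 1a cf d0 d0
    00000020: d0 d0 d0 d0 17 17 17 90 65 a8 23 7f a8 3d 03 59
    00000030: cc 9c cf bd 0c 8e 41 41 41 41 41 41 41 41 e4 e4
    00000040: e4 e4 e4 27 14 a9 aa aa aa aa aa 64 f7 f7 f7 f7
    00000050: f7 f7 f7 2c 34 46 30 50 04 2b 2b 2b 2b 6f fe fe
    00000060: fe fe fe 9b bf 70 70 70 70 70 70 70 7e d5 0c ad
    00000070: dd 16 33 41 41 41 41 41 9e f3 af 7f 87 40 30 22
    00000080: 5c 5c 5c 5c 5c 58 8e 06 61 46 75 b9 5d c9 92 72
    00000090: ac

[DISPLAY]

┃█core,date,email,name,age  ▲┃             
┃9.36,2024-10-19,eve92@e┏━━━━━━━━━━━━━━━━━━
┃44.76,2024-07-06,frank6┃ HexEditor        
┃48.71,2024-05-22,grace3┠──────────────────
┃66.08,2024-01-14,frank4┃00000000  08 3d a5
┃70.37,2024-11-28,alice6┃00000010  bf bf bf
┃62.20,2024-09-17,bob6@e┃00000020  d0 d0 d0
┃76.20,2024-01-23,grace7┃00000030  cc 9c cf
┃91.83,2024-02-21,bob54@┃00000040  e4 e4 e4
┃54.97,2024-08-24,alice2┃00000050  f7 f7 f7
┃76.75,2024-02-07,carol1┃00000060  fe fe fe
┗━━━━━━━━━━━━━━━━━━━━━━━┃00000070  dd 16 33
                        ┃00000080  5c 5c 5c
                        ┃00000090  ac      


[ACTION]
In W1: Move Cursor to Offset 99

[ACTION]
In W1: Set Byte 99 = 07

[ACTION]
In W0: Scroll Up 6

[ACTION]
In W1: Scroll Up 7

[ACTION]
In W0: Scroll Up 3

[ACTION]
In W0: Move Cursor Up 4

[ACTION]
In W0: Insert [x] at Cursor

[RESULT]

┃x█core,date,email,name,age ▲┃             
┃9.36,2024-10-19,eve92@e┏━━━━━━━━━━━━━━━━━━
┃44.76,2024-07-06,frank6┃ HexEditor        
┃48.71,2024-05-22,grace3┠──────────────────
┃66.08,2024-01-14,frank4┃00000000  08 3d a5
┃70.37,2024-11-28,alice6┃00000010  bf bf bf
┃62.20,2024-09-17,bob6@e┃00000020  d0 d0 d0
┃76.20,2024-01-23,grace7┃00000030  cc 9c cf
┃91.83,2024-02-21,bob54@┃00000040  e4 e4 e4
┃54.97,2024-08-24,alice2┃00000050  f7 f7 f7
┃76.75,2024-02-07,carol1┃00000060  fe fe fe
┗━━━━━━━━━━━━━━━━━━━━━━━┃00000070  dd 16 33
                        ┃00000080  5c 5c 5c
                        ┃00000090  ac      
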